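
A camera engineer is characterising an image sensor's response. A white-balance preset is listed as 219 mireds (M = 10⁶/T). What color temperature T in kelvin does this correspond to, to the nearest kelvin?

4566 K

T = 10⁶ / 219 = 4566.21 K → 4566 K.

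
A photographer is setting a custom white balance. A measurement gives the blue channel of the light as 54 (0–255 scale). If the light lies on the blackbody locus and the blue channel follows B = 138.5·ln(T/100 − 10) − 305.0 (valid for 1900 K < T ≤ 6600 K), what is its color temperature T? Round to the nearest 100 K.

ln(t − 10) = (54 + 305.0) / 138.5 = 2.5921.
t − 10 = e^2.5921 = 13.357, so t = 23.357.
T = 100·t = 2336 K → 2300 K to the nearest 100 K.

2300 K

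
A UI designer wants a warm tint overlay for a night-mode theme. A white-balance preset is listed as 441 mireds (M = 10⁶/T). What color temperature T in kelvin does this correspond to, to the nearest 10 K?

T = 10⁶ / 441 = 2267.57 K → 2270 K.

2270 K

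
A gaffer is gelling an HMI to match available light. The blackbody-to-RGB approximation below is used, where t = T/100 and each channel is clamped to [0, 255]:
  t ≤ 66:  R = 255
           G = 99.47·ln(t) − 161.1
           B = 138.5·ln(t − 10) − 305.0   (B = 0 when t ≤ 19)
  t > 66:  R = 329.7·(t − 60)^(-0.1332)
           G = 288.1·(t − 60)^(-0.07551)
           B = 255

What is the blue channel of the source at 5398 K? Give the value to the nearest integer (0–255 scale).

219

t = 5398/100 = 53.98; the t ≤ 66 branch applies.
B = 138.5·ln(53.98 − 10) − 305.0 = 138.5·ln 43.98 − 305.0 = 138.5·3.7837 − 305.0 = 219.047.
Rounded: 219.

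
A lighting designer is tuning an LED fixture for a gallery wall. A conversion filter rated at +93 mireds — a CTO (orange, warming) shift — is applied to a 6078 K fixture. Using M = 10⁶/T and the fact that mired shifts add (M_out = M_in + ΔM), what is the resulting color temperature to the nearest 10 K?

M_in = 10⁶/6078 = 164.53 mireds.
M_out = 164.53 + (+93) = 257.53 mireds.
T_out = 10⁶/257.53 = 3883.1 K → 3880 K.

3880 K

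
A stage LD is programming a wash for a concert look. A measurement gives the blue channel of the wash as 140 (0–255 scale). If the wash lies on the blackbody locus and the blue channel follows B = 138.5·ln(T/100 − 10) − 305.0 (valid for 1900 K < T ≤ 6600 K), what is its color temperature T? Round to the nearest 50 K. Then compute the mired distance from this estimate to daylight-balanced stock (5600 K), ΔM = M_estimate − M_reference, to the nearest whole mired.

+107 mireds

ln(t − 10) = (140 + 305.0) / 138.5 = 3.2130.
t − 10 = e^3.2130 = 24.853, so t = 34.853.
T = 100·t = 3485 K → 3500 K to the nearest 50 K.
M_estimate = 10⁶/3500 = 285.71; M_reference = 10⁶/5600 = 178.57.
ΔM = 285.71 − 178.57 = 107.14 → +107 mireds.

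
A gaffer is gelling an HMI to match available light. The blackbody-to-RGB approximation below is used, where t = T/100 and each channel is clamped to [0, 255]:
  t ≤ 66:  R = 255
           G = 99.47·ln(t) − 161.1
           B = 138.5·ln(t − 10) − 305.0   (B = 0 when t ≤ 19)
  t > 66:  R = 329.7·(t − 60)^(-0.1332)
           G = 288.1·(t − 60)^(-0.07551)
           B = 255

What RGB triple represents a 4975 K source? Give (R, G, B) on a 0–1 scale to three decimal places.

(1.000, 0.892, 0.804)

t = 4975/100 = 49.75; the t ≤ 66 branch applies.
R = 255 by definition for t ≤ 66.
G = 99.47·ln 49.75 − 161.1 = 99.47·3.9070 − 161.1 = 227.530.
B = 138.5·ln(49.75 − 10) − 305.0 = 138.5·ln 39.75 − 305.0 = 138.5·3.6826 − 305.0 = 205.041.
Dividing each by 255: (1.0000, 0.8923, 0.8041) → (1.000, 0.892, 0.804).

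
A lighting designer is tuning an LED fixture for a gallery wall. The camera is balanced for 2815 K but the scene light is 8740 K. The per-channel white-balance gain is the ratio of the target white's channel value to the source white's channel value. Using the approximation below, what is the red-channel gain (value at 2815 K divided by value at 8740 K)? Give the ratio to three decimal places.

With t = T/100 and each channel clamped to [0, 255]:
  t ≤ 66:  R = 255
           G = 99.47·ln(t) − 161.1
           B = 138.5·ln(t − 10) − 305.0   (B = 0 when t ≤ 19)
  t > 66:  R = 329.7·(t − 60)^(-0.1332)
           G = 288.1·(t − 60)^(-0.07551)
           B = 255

1.202

At 8740 K (t = 87.4):
  R = 329.7·(87.4 − 60)^(-0.1332) = 329.7·27.4^(-0.1332) = 329.7·0.64342 = 212.134.
At 2815 K (t = 28.15):
  R = 255 by definition for t ≤ 66.
Gain = 255.000 / 212.134 = 1.2021 → 1.202.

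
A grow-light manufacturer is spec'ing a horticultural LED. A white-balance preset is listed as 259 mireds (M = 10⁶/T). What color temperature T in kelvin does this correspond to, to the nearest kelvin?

T = 10⁶ / 259 = 3861.00 K → 3861 K.

3861 K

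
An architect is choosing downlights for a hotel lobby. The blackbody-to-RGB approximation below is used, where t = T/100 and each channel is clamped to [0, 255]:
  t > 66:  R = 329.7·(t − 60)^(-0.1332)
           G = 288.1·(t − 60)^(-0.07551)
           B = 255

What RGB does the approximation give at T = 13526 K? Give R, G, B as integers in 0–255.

t = 13526/100 = 135.26; the t > 66 branch applies.
R = 329.7·(135.26 − 60)^(-0.1332) = 329.7·75.26^(-0.1332) = 329.7·0.56240 = 185.422.
G = 288.1·(135.26 − 60)^(-0.07551) = 288.1·75.26^(-0.07551) = 288.1·0.72161 = 207.895.
B = 255 by definition for t > 66.
Rounded: (185, 208, 255).

R=185, G=208, B=255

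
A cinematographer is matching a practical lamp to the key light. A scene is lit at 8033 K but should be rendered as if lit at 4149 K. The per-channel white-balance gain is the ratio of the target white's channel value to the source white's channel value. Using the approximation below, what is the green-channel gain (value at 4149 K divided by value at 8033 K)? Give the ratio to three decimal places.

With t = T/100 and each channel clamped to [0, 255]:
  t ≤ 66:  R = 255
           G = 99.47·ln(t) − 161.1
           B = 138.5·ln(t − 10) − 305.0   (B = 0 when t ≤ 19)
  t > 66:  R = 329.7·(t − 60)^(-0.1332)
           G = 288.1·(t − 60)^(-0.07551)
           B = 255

0.913

At 8033 K (t = 80.33):
  G = 288.1·(80.33 − 60)^(-0.07551) = 288.1·20.33^(-0.07551) = 288.1·0.79657 = 229.491.
At 4149 K (t = 41.49):
  G = 99.47·ln 41.49 − 161.1 = 99.47·3.7255 − 161.1 = 209.471.
Gain = 209.471 / 229.491 = 0.9128 → 0.913.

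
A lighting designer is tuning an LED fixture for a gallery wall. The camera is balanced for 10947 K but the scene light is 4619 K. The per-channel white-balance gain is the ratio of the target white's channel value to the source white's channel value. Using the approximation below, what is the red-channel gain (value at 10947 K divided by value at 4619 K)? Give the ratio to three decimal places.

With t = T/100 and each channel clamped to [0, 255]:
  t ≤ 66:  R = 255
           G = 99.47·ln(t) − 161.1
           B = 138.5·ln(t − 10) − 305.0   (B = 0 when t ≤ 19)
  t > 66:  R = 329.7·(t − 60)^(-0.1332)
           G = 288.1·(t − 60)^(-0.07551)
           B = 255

At 4619 K (t = 46.19):
  R = 255 by definition for t ≤ 66.
At 10947 K (t = 109.47):
  R = 329.7·(109.47 − 60)^(-0.1332) = 329.7·49.47^(-0.1332) = 329.7·0.59472 = 196.080.
Gain = 196.080 / 255.000 = 0.7689 → 0.769.

0.769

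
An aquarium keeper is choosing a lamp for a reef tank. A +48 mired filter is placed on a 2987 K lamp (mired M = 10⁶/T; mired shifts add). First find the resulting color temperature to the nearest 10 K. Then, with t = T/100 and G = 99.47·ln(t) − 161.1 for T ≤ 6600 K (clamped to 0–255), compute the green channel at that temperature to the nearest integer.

M_in = 10⁶/2987 = 334.78; M_out = 334.78 + (+48) = 382.78.
T_out = 10⁶/382.78 = 2612.4 K → 2610 K; t = 26.1.
G = 99.47·ln 26.1 − 161.1 = 99.47·3.2619 − 161.1 = 163.365.
Rounded: 163.

163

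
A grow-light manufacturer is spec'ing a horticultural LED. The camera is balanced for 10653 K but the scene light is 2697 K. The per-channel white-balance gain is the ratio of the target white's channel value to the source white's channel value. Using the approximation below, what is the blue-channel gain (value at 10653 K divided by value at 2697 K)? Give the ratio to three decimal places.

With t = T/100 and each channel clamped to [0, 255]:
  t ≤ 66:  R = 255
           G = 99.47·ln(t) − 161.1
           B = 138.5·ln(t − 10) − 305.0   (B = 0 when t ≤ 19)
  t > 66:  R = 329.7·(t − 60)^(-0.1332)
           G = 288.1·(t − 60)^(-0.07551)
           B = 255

2.926

At 2697 K (t = 26.97):
  B = 138.5·ln(26.97 − 10) − 305.0 = 138.5·ln 16.97 − 305.0 = 138.5·2.8314 − 305.0 = 87.155.
At 10653 K (t = 106.53):
  B = 255 by definition for t > 66.
Gain = 255.000 / 87.155 = 2.9258 → 2.926.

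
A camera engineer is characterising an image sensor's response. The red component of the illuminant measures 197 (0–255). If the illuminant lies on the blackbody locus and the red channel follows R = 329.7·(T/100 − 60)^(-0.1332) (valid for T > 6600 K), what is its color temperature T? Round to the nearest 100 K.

(t − 60)^(-0.1332) = 197/329.7 = 0.59751.
t − 60 = 0.59751^(1/-0.1332) = 0.59751^(-7.508) = 47.761, so t = 107.761.
T = 100·t = 10776 K → 10800 K to the nearest 100 K.

10800 K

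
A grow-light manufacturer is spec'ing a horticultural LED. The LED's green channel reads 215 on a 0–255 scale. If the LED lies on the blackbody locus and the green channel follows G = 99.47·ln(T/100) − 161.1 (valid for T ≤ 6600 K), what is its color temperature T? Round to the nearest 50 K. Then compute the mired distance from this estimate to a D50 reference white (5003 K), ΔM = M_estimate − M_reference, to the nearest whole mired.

+27 mireds

ln t = (215 + 161.1) / 99.47 = 3.7810.
t = e^3.7810 = 43.862.
T = 100·t = 4386 K → 4400 K to the nearest 50 K.
M_estimate = 10⁶/4400 = 227.27; M_reference = 10⁶/5003 = 199.88.
ΔM = 227.27 − 199.88 = 27.39 → +27 mireds.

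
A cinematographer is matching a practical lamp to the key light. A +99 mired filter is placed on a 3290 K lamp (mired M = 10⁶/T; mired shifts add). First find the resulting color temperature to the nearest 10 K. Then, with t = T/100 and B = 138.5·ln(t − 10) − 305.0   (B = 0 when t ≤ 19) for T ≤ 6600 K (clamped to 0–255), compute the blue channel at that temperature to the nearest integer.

68

M_in = 10⁶/3290 = 303.95; M_out = 303.95 + (+99) = 402.95.
T_out = 10⁶/402.95 = 2481.7 K → 2480 K; t = 24.8.
B = 138.5·ln(24.8 − 10) − 305.0 = 138.5·ln 14.8 − 305.0 = 138.5·2.6946 − 305.0 = 68.206.
Rounded: 68.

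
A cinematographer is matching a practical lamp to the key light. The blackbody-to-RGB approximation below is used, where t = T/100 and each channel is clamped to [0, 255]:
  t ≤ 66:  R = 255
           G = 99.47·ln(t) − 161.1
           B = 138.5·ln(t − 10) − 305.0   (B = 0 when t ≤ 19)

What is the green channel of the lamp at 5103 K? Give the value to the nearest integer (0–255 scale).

230

t = 5103/100 = 51.03; the t ≤ 66 branch applies.
G = 99.47·ln 51.03 − 161.1 = 99.47·3.9324 − 161.1 = 230.057.
Rounded: 230.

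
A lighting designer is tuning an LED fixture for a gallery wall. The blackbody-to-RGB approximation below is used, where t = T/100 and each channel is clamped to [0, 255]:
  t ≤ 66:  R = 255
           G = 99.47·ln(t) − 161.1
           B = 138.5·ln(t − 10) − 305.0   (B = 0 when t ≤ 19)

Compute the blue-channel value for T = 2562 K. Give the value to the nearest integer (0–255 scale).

t = 2562/100 = 25.62; the t ≤ 66 branch applies.
B = 138.5·ln(25.62 − 10) − 305.0 = 138.5·ln 15.62 − 305.0 = 138.5·2.7486 − 305.0 = 75.674.
Rounded: 76.

76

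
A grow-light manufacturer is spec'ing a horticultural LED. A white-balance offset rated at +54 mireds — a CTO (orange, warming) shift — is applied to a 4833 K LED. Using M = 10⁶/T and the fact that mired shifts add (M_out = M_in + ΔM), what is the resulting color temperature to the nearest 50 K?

M_in = 10⁶/4833 = 206.91 mireds.
M_out = 206.91 + (+54) = 260.91 mireds.
T_out = 10⁶/260.91 = 3832.7 K → 3850 K.

3850 K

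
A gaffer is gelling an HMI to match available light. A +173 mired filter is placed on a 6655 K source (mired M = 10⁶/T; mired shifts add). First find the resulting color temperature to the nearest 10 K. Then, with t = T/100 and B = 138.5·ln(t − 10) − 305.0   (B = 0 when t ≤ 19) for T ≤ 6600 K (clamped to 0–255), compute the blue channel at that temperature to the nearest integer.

M_in = 10⁶/6655 = 150.26; M_out = 150.26 + (+173) = 323.26.
T_out = 10⁶/323.26 = 3093.5 K → 3090 K; t = 30.9.
B = 138.5·ln(30.9 − 10) − 305.0 = 138.5·ln 20.9 − 305.0 = 138.5·3.0397 − 305.0 = 116.005.
Rounded: 116.

116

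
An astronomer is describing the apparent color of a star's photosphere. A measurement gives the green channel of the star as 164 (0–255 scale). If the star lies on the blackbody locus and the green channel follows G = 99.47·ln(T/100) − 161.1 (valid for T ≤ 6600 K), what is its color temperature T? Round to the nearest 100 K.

2600 K

ln t = (164 + 161.1) / 99.47 = 3.2683.
t = e^3.2683 = 26.267.
T = 100·t = 2627 K → 2600 K to the nearest 100 K.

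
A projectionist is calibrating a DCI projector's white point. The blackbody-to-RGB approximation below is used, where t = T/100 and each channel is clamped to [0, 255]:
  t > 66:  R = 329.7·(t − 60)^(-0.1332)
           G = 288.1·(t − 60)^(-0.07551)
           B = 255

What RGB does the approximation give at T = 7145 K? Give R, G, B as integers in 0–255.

t = 7145/100 = 71.45; the t > 66 branch applies.
R = 329.7·(71.45 − 60)^(-0.1332) = 329.7·11.45^(-0.1332) = 329.7·0.72272 = 238.279.
G = 288.1·(71.45 − 60)^(-0.07551) = 288.1·11.45^(-0.07551) = 288.1·0.83186 = 239.659.
B = 255 by definition for t > 66.
Rounded: (238, 240, 255).

R=238, G=240, B=255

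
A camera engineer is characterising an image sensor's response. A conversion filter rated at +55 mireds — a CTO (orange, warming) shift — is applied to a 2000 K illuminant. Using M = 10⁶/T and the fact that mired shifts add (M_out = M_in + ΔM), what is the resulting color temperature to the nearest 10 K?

1800 K

M_in = 10⁶/2000 = 500.00 mireds.
M_out = 500.00 + (+55) = 555.00 mireds.
T_out = 10⁶/555.00 = 1801.8 K → 1800 K.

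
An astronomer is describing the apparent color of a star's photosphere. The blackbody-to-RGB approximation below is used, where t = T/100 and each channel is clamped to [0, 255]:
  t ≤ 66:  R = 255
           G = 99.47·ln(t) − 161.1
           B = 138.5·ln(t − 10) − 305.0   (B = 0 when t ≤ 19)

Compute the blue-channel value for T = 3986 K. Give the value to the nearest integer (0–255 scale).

165

t = 3986/100 = 39.86; the t ≤ 66 branch applies.
B = 138.5·ln(39.86 − 10) − 305.0 = 138.5·ln 29.86 − 305.0 = 138.5·3.3965 − 305.0 = 165.418.
Rounded: 165.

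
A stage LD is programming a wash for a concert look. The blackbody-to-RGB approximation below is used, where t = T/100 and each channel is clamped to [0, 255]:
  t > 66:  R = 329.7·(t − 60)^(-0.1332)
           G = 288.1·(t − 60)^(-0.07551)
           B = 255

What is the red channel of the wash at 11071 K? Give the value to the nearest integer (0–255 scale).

t = 11071/100 = 110.71; the t > 66 branch applies.
R = 329.7·(110.71 − 60)^(-0.1332) = 329.7·50.71^(-0.1332) = 329.7·0.59276 = 195.434.
Rounded: 195.

195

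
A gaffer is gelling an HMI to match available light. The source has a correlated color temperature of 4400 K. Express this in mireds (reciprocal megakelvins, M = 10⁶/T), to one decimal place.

M = 10⁶ / 4400 = 227.273 → 227.3 mireds.

227.3 mireds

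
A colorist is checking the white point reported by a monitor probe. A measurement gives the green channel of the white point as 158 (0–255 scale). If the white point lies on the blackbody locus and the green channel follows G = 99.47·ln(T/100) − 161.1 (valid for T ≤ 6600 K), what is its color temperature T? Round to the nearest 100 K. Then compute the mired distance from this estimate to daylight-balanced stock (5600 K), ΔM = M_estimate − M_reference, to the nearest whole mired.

+221 mireds

ln t = (158 + 161.1) / 99.47 = 3.2080.
t = e^3.2080 = 24.730.
T = 100·t = 2473 K → 2500 K to the nearest 100 K.
M_estimate = 10⁶/2500 = 400.00; M_reference = 10⁶/5600 = 178.57.
ΔM = 400.00 − 178.57 = 221.43 → +221 mireds.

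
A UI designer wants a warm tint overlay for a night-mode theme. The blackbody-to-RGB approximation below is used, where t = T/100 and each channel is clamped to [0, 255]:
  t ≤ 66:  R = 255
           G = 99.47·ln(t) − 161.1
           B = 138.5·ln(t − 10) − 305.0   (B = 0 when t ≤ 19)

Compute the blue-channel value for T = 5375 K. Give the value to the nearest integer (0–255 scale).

t = 5375/100 = 53.75; the t ≤ 66 branch applies.
B = 138.5·ln(53.75 − 10) − 305.0 = 138.5·ln 43.75 − 305.0 = 138.5·3.7785 − 305.0 = 218.321.
Rounded: 218.

218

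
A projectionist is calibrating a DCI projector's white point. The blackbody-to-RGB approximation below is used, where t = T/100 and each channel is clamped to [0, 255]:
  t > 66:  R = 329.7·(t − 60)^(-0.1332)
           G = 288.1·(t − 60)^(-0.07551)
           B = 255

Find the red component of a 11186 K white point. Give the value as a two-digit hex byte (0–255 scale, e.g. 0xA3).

0xC3

t = 11186/100 = 111.86; the t > 66 branch applies.
R = 329.7·(111.86 − 60)^(-0.1332) = 329.7·51.86^(-0.1332) = 329.7·0.59100 = 194.851.
Rounded: 195; in hex, 0xC3.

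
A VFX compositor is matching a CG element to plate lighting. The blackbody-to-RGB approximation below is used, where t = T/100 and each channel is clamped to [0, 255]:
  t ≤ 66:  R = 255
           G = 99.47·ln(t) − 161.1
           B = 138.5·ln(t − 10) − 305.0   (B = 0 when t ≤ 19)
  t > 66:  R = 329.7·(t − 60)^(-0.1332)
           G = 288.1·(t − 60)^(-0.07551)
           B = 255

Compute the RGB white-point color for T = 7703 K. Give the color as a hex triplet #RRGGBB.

t = 7703/100 = 77.03; the t > 66 branch applies.
R = 329.7·(77.03 − 60)^(-0.1332) = 329.7·17.03^(-0.1332) = 329.7·0.68549 = 226.007.
G = 288.1·(77.03 − 60)^(-0.07551) = 288.1·17.03^(-0.07551) = 288.1·0.80729 = 232.581.
B = 255 by definition for t > 66.
Rounded: (226, 233, 255).
In hex: #E2E9FF.

#E2E9FF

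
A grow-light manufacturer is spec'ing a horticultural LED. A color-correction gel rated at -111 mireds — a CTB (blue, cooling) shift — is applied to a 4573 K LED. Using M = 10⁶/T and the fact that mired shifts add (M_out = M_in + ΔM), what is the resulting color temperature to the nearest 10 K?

M_in = 10⁶/4573 = 218.67 mireds.
M_out = 218.67 + (-111) = 107.67 mireds.
T_out = 10⁶/107.67 = 9287.2 K → 9290 K.

9290 K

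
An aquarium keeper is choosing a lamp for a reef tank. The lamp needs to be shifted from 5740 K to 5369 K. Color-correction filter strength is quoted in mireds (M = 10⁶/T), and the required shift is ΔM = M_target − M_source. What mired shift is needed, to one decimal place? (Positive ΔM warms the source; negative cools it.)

M_source = 10⁶/5740 = 174.216; M_target = 10⁶/5369 = 186.254.
ΔM = 186.254 − 174.216 = 12.038 → +12.0 mireds, a warming shift.

+12.0 mireds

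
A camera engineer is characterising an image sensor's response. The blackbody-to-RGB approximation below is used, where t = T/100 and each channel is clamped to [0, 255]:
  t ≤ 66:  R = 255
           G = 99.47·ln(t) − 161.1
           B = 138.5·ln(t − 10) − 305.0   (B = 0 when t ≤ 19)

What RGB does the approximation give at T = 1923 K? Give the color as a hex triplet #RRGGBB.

#FF8503

t = 1923/100 = 19.23; the t ≤ 66 branch applies.
R = 255 by definition for t ≤ 66.
G = 99.47·ln 19.23 − 161.1 = 99.47·2.9565 − 161.1 = 132.980.
B = 138.5·ln(19.23 − 10) − 305.0 = 138.5·ln 9.23 − 305.0 = 138.5·2.2225 − 305.0 = 2.811.
Rounded: (255, 133, 3).
In hex: #FF8503.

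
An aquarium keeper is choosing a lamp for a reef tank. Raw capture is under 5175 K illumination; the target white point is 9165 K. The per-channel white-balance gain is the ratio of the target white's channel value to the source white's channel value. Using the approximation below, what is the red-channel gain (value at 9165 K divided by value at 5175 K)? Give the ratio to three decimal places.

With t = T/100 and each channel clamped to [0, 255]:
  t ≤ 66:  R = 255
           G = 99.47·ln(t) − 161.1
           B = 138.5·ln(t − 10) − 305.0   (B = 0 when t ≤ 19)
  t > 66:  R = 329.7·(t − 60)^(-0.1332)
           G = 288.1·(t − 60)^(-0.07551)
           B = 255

0.816

At 5175 K (t = 51.75):
  R = 255 by definition for t ≤ 66.
At 9165 K (t = 91.65):
  R = 329.7·(91.65 − 60)^(-0.1332) = 329.7·31.65^(-0.1332) = 329.7·0.63118 = 208.099.
Gain = 208.099 / 255.000 = 0.8161 → 0.816.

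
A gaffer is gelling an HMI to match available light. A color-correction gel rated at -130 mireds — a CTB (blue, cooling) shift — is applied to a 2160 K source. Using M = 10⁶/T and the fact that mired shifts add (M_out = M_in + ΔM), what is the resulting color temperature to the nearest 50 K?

3000 K

M_in = 10⁶/2160 = 462.96 mireds.
M_out = 462.96 + (-130) = 332.96 mireds.
T_out = 10⁶/332.96 = 3003.3 K → 3000 K.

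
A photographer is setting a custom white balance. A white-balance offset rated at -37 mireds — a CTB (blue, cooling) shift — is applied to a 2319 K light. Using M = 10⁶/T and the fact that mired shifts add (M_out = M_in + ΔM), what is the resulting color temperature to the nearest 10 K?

2540 K

M_in = 10⁶/2319 = 431.22 mireds.
M_out = 431.22 + (-37) = 394.22 mireds.
T_out = 10⁶/394.22 = 2536.7 K → 2540 K.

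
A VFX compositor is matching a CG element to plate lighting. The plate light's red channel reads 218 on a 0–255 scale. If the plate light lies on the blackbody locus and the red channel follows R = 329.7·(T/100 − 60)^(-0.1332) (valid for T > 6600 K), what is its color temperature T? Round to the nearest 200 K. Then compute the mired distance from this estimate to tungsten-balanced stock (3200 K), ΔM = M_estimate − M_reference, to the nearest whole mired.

(t − 60)^(-0.1332) = 218/329.7 = 0.66121.
t − 60 = 0.66121^(1/-0.1332) = 0.66121^(-7.508) = 22.326, so t = 82.326.
T = 100·t = 8233 K → 8200 K to the nearest 200 K.
M_estimate = 10⁶/8200 = 121.95; M_reference = 10⁶/3200 = 312.50.
ΔM = 121.95 − 312.50 = -190.55 → -191 mireds.

-191 mireds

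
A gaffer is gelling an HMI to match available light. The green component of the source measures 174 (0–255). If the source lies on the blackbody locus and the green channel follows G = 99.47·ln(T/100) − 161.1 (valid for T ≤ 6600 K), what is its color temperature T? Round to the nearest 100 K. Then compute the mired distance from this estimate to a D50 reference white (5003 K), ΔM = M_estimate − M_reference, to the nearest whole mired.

ln t = (174 + 161.1) / 99.47 = 3.3689.
t = e^3.3689 = 29.045.
T = 100·t = 2905 K → 2900 K to the nearest 100 K.
M_estimate = 10⁶/2900 = 344.83; M_reference = 10⁶/5003 = 199.88.
ΔM = 344.83 − 199.88 = 144.95 → +145 mireds.

+145 mireds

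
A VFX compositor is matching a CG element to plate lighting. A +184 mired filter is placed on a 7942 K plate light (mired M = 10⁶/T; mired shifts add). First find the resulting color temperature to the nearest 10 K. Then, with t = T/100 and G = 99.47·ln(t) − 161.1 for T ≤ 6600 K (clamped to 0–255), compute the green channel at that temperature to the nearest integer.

185

M_in = 10⁶/7942 = 125.91; M_out = 125.91 + (+184) = 309.91.
T_out = 10⁶/309.91 = 3226.7 K → 3230 K; t = 32.3.
G = 99.47·ln 32.3 − 161.1 = 99.47·3.4751 − 161.1 = 184.565.
Rounded: 185.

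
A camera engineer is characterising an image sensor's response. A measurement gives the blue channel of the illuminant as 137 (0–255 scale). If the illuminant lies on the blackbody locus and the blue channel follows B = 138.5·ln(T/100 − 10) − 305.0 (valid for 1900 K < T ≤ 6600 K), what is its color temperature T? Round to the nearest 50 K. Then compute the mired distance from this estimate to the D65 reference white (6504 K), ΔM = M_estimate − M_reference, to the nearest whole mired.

+136 mireds

ln(t − 10) = (137 + 305.0) / 138.5 = 3.1913.
t − 10 = e^3.1913 = 24.321, so t = 34.321.
T = 100·t = 3432 K → 3450 K to the nearest 50 K.
M_estimate = 10⁶/3450 = 289.86; M_reference = 10⁶/6504 = 153.75.
ΔM = 289.86 − 153.75 = 136.10 → +136 mireds.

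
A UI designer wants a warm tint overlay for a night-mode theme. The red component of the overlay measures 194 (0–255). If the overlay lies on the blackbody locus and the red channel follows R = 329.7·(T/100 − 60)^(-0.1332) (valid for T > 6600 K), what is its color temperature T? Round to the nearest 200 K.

(t − 60)^(-0.1332) = 194/329.7 = 0.58841.
t − 60 = 0.58841^(1/-0.1332) = 0.58841^(-7.508) = 53.593, so t = 113.593.
T = 100·t = 11359 K → 11400 K to the nearest 200 K.

11400 K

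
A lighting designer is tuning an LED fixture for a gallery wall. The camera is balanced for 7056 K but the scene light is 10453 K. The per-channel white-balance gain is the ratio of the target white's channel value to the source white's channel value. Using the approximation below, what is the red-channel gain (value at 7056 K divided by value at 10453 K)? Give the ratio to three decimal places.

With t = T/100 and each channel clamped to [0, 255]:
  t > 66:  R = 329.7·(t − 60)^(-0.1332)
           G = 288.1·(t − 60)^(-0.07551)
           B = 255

1.211

At 10453 K (t = 104.53):
  R = 329.7·(104.53 − 60)^(-0.1332) = 329.7·44.53^(-0.1332) = 329.7·0.60311 = 198.847.
At 7056 K (t = 70.56):
  R = 329.7·(70.56 − 60)^(-0.1332) = 329.7·10.56^(-0.1332) = 329.7·0.73055 = 240.861.
Gain = 240.861 / 198.847 = 1.2113 → 1.211.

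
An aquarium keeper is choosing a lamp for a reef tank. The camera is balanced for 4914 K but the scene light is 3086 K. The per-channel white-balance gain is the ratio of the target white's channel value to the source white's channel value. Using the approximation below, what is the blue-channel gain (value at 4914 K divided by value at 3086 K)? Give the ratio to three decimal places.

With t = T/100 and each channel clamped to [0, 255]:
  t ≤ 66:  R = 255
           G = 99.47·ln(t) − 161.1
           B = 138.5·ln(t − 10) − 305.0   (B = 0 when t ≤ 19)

At 3086 K (t = 30.86):
  B = 138.5·ln(30.86 − 10) − 305.0 = 138.5·ln 20.86 − 305.0 = 138.5·3.0378 − 305.0 = 115.740.
At 4914 K (t = 49.14):
  B = 138.5·ln(49.14 − 10) − 305.0 = 138.5·ln 39.14 − 305.0 = 138.5·3.6671 − 305.0 = 202.900.
Gain = 202.900 / 115.740 = 1.7531 → 1.753.

1.753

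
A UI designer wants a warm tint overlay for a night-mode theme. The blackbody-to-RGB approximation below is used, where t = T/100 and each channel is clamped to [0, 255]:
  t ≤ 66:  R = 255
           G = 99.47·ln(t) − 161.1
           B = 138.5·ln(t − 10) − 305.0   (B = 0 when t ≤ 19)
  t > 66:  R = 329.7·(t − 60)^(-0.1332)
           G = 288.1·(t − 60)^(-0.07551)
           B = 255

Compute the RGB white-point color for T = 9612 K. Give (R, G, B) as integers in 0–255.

(204, 220, 255)

t = 9612/100 = 96.12; the t > 66 branch applies.
R = 329.7·(96.12 − 60)^(-0.1332) = 329.7·36.12^(-0.1332) = 329.7·0.62017 = 204.469.
G = 288.1·(96.12 − 60)^(-0.07551) = 288.1·36.12^(-0.07551) = 288.1·0.76274 = 219.744.
B = 255 by definition for t > 66.
Rounded: (204, 220, 255).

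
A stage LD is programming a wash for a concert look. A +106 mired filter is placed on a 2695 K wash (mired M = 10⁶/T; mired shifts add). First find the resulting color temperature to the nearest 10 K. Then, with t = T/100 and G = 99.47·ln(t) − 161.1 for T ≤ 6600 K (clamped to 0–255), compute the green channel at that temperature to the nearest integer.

142

M_in = 10⁶/2695 = 371.06; M_out = 371.06 + (+106) = 477.06.
T_out = 10⁶/477.06 = 2096.2 K → 2100 K; t = 21.
G = 99.47·ln 21 − 161.1 = 99.47·3.0445 − 161.1 = 141.739.
Rounded: 142.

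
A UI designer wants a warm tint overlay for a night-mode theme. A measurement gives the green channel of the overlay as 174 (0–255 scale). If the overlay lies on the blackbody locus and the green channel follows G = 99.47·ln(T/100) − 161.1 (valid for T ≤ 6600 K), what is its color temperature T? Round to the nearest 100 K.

ln t = (174 + 161.1) / 99.47 = 3.3689.
t = e^3.3689 = 29.045.
T = 100·t = 2905 K → 2900 K to the nearest 100 K.

2900 K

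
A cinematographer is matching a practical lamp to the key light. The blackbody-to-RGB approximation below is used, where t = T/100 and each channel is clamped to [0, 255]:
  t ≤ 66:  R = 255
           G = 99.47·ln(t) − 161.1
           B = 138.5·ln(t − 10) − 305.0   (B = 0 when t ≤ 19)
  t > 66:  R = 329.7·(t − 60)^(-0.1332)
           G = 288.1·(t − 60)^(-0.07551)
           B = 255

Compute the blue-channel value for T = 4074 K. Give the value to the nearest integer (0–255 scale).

t = 4074/100 = 40.74; the t ≤ 66 branch applies.
B = 138.5·ln(40.74 − 10) − 305.0 = 138.5·ln 30.74 − 305.0 = 138.5·3.4256 − 305.0 = 169.441.
Rounded: 169.

169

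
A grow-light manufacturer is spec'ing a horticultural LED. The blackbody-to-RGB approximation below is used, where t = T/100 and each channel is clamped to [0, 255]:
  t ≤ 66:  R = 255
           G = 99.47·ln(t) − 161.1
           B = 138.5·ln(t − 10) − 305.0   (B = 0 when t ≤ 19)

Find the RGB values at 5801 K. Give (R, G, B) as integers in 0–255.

t = 5801/100 = 58.01; the t ≤ 66 branch applies.
R = 255 by definition for t ≤ 66.
G = 99.47·ln 58.01 − 161.1 = 99.47·4.0606 − 161.1 = 242.809.
B = 138.5·ln(58.01 − 10) − 305.0 = 138.5·ln 48.01 − 305.0 = 138.5·3.8714 − 305.0 = 231.190.
Rounded: (255, 243, 231).

(255, 243, 231)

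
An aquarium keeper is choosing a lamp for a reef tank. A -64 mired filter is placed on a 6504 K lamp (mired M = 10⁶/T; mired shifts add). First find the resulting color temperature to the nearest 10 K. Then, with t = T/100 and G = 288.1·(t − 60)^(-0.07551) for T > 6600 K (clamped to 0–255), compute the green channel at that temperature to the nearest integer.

214

M_in = 10⁶/6504 = 153.75; M_out = 153.75 + (-64) = 89.75.
T_out = 10⁶/89.75 = 11141.9 K → 11140 K; t = 111.4.
G = 288.1·(111.4 − 60)^(-0.07551) = 288.1·51.4^(-0.07551) = 288.1·0.74269 = 213.968.
Rounded: 214.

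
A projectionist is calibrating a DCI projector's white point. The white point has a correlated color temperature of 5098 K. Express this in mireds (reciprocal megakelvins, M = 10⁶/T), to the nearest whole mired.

196 mireds

M = 10⁶ / 5098 = 196.155 → 196 mireds.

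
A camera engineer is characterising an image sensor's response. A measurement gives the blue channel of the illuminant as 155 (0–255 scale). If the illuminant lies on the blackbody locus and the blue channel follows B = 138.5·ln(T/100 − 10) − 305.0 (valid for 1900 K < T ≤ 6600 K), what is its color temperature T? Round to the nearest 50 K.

3750 K

ln(t − 10) = (155 + 305.0) / 138.5 = 3.3213.
t − 10 = e^3.3213 = 27.696, so t = 37.696.
T = 100·t = 3770 K → 3750 K to the nearest 50 K.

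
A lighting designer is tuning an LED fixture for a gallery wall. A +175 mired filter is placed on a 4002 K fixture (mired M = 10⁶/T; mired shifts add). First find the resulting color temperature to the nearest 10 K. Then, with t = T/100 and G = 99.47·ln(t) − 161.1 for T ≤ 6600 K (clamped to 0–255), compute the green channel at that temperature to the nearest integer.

153

M_in = 10⁶/4002 = 249.88; M_out = 249.88 + (+175) = 424.88.
T_out = 10⁶/424.88 = 2353.6 K → 2350 K; t = 23.5.
G = 99.47·ln 23.5 − 161.1 = 99.47·3.1570 − 161.1 = 152.927.
Rounded: 153.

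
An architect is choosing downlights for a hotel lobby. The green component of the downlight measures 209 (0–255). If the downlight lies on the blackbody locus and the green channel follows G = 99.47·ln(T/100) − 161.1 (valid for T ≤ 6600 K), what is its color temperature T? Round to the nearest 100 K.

ln t = (209 + 161.1) / 99.47 = 3.7207.
t = e^3.7207 = 41.294.
T = 100·t = 4129 K → 4100 K to the nearest 100 K.

4100 K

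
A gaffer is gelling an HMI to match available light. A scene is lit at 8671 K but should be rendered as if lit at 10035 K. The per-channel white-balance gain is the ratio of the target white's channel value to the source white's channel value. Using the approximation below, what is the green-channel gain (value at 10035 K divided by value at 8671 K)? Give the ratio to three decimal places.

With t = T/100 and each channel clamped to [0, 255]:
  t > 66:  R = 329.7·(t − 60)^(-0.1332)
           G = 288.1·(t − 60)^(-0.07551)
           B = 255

0.969

At 8671 K (t = 86.71):
  G = 288.1·(86.71 − 60)^(-0.07551) = 288.1·26.71^(-0.07551) = 288.1·0.78032 = 224.810.
At 10035 K (t = 100.35):
  G = 288.1·(100.35 − 60)^(-0.07551) = 288.1·40.35^(-0.07551) = 288.1·0.75638 = 217.914.
Gain = 217.914 / 224.810 = 0.9693 → 0.969.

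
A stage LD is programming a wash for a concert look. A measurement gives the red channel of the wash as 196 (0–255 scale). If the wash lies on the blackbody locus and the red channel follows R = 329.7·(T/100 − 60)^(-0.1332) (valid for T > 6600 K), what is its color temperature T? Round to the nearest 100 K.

11000 K

(t − 60)^(-0.1332) = 196/329.7 = 0.59448.
t − 60 = 0.59448^(1/-0.1332) = 0.59448^(-7.508) = 49.621, so t = 109.621.
T = 100·t = 10962 K → 11000 K to the nearest 100 K.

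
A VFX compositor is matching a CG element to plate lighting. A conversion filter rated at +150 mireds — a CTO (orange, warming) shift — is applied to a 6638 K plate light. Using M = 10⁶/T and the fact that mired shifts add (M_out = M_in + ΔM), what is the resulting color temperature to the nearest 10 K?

M_in = 10⁶/6638 = 150.65 mireds.
M_out = 150.65 + (+150) = 300.65 mireds.
T_out = 10⁶/300.65 = 3326.2 K → 3330 K.

3330 K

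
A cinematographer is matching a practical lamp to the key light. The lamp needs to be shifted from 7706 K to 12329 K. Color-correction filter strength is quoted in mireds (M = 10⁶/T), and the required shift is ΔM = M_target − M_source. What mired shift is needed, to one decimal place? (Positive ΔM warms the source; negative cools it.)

-48.7 mireds

M_source = 10⁶/7706 = 129.769; M_target = 10⁶/12329 = 81.110.
ΔM = 81.110 − 129.769 = -48.659 → -48.7 mireds, a cooling shift.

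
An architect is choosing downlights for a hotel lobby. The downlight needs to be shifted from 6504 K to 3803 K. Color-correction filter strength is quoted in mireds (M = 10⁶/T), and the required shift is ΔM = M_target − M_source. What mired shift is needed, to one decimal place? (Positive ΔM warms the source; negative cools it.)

+109.2 mireds

M_source = 10⁶/6504 = 153.752; M_target = 10⁶/3803 = 262.950.
ΔM = 262.950 − 153.752 = 109.199 → +109.2 mireds, a warming shift.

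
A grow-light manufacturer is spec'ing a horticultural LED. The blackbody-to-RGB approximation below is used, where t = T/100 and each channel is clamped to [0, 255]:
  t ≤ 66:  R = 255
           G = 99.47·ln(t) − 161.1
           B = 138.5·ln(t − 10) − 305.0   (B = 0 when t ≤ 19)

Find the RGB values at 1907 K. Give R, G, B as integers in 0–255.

R=255, G=132, B=0

t = 1907/100 = 19.07; the t ≤ 66 branch applies.
R = 255 by definition for t ≤ 66.
G = 99.47·ln 19.07 − 161.1 = 99.47·2.9481 − 161.1 = 132.149.
B = 138.5·ln(19.07 − 10) − 305.0 = 138.5·ln 9.07 − 305.0 = 138.5·2.2050 − 305.0 = 0.389.
Rounded: (255, 132, 0).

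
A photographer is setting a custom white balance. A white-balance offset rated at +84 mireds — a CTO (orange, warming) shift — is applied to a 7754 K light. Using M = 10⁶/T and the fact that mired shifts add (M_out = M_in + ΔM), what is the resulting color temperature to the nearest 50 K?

M_in = 10⁶/7754 = 128.97 mireds.
M_out = 128.97 + (+84) = 212.97 mireds.
T_out = 10⁶/212.97 = 4695.6 K → 4700 K.

4700 K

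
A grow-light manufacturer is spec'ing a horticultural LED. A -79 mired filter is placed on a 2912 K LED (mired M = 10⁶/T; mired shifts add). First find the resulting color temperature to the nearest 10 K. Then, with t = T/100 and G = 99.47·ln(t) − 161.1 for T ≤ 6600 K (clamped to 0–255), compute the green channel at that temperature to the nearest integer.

200

M_in = 10⁶/2912 = 343.41; M_out = 343.41 + (-79) = 264.41.
T_out = 10⁶/264.41 = 3782.1 K → 3780 K; t = 37.8.
G = 99.47·ln 37.8 − 161.1 = 99.47·3.6323 − 161.1 = 200.206.
Rounded: 200.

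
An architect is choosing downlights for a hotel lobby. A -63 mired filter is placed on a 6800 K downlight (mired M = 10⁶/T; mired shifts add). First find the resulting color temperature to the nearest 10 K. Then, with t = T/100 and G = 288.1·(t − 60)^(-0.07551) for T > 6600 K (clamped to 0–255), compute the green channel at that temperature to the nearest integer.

M_in = 10⁶/6800 = 147.06; M_out = 147.06 + (-63) = 84.06.
T_out = 10⁶/84.06 = 11896.4 K → 11900 K; t = 119.
G = 288.1·(119 − 60)^(-0.07551) = 288.1·59^(-0.07551) = 288.1·0.73499 = 211.751.
Rounded: 212.

212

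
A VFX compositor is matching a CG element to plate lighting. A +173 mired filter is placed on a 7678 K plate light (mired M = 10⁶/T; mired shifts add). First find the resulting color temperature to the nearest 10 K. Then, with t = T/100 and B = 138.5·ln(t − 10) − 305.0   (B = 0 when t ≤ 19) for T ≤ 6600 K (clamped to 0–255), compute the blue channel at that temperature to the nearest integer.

129

M_in = 10⁶/7678 = 130.24; M_out = 130.24 + (+173) = 303.24.
T_out = 10⁶/303.24 = 3297.7 K → 3300 K; t = 33.
B = 138.5·ln(33 − 10) − 305.0 = 138.5·ln 23 − 305.0 = 138.5·3.1355 − 305.0 = 129.266.
Rounded: 129.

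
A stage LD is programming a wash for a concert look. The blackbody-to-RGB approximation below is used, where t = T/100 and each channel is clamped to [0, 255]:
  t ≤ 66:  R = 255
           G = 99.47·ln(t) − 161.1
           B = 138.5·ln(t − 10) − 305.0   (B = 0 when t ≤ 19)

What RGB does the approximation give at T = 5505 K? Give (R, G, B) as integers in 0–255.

t = 5505/100 = 55.05; the t ≤ 66 branch applies.
R = 255 by definition for t ≤ 66.
G = 99.47·ln 55.05 − 161.1 = 99.47·4.0082 − 161.1 = 237.600.
B = 138.5·ln(55.05 − 10) − 305.0 = 138.5·ln 45.05 − 305.0 = 138.5·3.8078 − 305.0 = 222.377.
Rounded: (255, 238, 222).

(255, 238, 222)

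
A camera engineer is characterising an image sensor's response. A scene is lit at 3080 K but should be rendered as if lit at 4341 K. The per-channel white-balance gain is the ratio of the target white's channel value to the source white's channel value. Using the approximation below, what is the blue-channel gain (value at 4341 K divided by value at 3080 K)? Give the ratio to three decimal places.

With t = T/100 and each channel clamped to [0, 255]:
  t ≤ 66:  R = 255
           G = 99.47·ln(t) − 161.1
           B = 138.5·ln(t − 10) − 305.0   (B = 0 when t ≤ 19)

At 3080 K (t = 30.8):
  B = 138.5·ln(30.8 − 10) − 305.0 = 138.5·ln 20.8 − 305.0 = 138.5·3.0350 − 305.0 = 115.341.
At 4341 K (t = 43.41):
  B = 138.5·ln(43.41 − 10) − 305.0 = 138.5·ln 33.41 − 305.0 = 138.5·3.5089 − 305.0 = 180.976.
Gain = 180.976 / 115.341 = 1.5691 → 1.569.

1.569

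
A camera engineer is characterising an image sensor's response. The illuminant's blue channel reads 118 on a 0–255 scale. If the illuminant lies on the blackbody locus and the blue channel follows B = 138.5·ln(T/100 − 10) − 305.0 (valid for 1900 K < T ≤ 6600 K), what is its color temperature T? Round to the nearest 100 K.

ln(t − 10) = (118 + 305.0) / 138.5 = 3.0542.
t − 10 = e^3.0542 = 21.203, so t = 31.203.
T = 100·t = 3120 K → 3100 K to the nearest 100 K.

3100 K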